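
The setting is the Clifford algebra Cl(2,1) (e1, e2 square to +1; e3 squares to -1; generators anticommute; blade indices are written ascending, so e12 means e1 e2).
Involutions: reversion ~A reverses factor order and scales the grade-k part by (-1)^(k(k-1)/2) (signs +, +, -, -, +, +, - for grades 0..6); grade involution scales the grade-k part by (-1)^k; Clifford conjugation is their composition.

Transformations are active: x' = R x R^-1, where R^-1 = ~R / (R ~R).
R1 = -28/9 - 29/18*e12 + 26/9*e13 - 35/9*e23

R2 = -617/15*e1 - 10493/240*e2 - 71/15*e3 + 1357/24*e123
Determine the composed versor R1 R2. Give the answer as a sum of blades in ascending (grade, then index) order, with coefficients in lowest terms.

Distribute over the terms of R1 (each basis-blade product reordered to ascending indices, repeated generators contracted through their squares):
(-28/9) R2 = 17276/135*e1 + 73451/540*e2 + 1988/135*e3 - 9499/54*e123
(-29/18*e12) R2 = 304297/4320*e1 - 17893/270*e2 + 39353/432*e3 + 2059/270*e123
(26/9*e13) R2 = 1846/135*e1 - 17641/108*e2 + 16042/135*e3 + 136409/1080*e123
(-35/9*e23) R2 = -47495/216*e1 - 497/27*e2 - 73451/432*e3 + 4319/27*e123
Summing the partial products and collecting blades:
Answer: -11233/1440*e1 - 112*e2 + 437/8*e3 + 8495/72*e123


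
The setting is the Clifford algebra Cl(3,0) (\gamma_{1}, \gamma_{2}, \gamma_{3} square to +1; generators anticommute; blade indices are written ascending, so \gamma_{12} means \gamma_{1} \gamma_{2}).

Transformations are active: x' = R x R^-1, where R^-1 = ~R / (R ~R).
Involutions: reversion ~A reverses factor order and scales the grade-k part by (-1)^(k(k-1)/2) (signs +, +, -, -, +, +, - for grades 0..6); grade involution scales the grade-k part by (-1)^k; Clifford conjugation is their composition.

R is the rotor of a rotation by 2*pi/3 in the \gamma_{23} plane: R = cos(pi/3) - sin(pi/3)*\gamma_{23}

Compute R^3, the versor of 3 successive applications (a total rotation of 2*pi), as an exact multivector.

Because a rotor carries half the rotation angle, composing 3 copies of this \gamma_{23}-plane rotor multiplies the phase: 3*(pi/3) = \pi, hence R^3 = cos(\pi) - sin(\pi)*\gamma_{23}.
cos(\pi) = -1 and sin(\pi) = 0, so R^3 = -1. The total rotation 2*pi is 1 full turn, so every vector returns to itself, yet the rotor is -1, on the OTHER sheet of the double cover (an odd number of 2*pi turns).
Answer: -1


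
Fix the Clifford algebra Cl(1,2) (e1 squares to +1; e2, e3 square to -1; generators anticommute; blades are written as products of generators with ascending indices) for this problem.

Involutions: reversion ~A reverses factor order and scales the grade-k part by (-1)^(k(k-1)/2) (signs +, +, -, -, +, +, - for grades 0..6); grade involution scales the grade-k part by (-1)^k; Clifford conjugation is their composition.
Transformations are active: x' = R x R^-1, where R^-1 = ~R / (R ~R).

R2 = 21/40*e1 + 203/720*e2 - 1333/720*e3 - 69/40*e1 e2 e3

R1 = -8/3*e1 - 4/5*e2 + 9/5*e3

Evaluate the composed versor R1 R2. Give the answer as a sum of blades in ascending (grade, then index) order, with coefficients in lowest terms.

Distribute over the terms of R1 (each basis-blade product reordered to ascending indices, repeated generators contracted through their squares):
(-8/3*e1) R2 = -7/5 - 203/270*e1 e2 + 1333/270*e1 e3 + 23/5*e2 e3
(-4/5*e2) R2 = 203/900 + 21/50*e1 e2 + 69/50*e1 e3 + 1333/900*e2 e3
(9/5*e3) R2 = 1333/400 + 621/200*e1 e2 - 189/200*e1 e3 - 203/400*e2 e3
Summing the partial products and collecting blades:
Answer: 7769/3600 + 599/216*e1 e2 + 29009/5400*e1 e3 + 4013/720*e2 e3


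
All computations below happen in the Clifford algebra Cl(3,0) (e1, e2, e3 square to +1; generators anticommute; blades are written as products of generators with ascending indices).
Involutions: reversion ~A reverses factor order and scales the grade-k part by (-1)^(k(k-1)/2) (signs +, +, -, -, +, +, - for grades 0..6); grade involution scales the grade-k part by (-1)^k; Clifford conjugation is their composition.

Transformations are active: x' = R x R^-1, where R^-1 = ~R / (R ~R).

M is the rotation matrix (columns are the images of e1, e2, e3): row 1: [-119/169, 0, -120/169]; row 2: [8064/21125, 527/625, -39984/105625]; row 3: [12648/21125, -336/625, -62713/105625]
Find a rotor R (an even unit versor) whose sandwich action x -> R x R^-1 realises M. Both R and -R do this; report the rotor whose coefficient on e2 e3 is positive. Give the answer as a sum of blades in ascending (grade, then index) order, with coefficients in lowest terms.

Method: write R = a + b12*e1 e2 + b13*e1 e3 + b23*e2 e3 with a^2 + b12^2 + b13^2 + b23^2 = 1 (so R^-1 = ~R). Expanding the columns R e_j ~R gives tr M = 4a^2 - 1 and, from the antisymmetric part, M21 - M12 = -4a*b12, M13 - M31 = 4a*b13, M32 - M23 = -4a*b23.
Here tr M = -1921/4225, so a^2 = (1 + tr M)/4 = 576/4225 and a = ±24/65. Taking a = 24/65: M21 - M12 = 8064/21125, M13 - M31 = -27648/21125, M32 - M23 = -672/4225, giving b12 = -84/325, b13 = -288/325, b23 = 7/65, i.e. R = 24/65 - 84/325*e1 e2 - 288/325*e1 e3 + 7/65*e2 e3.
Its e2 e3 coefficient is already positive.
Answer: 24/65 - 84/325*e1 e2 - 288/325*e1 e3 + 7/65*e2 e3. Key observation: the double cover Spin(3) -> SO(3) sends R and -R to the same matrix (trace -1921/4225 here), so the stated sign of the e2 e3 coefficient is what selects one sheet.


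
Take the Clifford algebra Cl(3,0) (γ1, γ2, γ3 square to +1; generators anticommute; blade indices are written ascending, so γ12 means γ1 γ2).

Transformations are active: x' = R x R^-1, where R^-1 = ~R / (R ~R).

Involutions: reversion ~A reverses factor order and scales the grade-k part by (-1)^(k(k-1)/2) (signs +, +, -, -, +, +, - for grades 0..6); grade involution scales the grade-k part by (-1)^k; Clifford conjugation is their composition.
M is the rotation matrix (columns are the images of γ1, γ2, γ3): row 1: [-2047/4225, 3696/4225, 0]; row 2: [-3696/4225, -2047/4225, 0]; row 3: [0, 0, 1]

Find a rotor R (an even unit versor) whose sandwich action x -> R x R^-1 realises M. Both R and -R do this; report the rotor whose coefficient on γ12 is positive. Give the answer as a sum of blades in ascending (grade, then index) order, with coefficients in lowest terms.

Method: write R = a + b12*γ12 + b13*γ13 + b23*γ23 with a^2 + b12^2 + b13^2 + b23^2 = 1 (so R^-1 = ~R). Expanding the columns R e_j ~R gives tr M = 4a^2 - 1 and, from the antisymmetric part, M21 - M12 = -4a*b12, M13 - M31 = 4a*b13, M32 - M23 = -4a*b23.
Here tr M = 131/4225, so a^2 = (1 + tr M)/4 = 1089/4225 and a = ±33/65. Taking a = 33/65: M21 - M12 = -7392/4225, M13 - M31 = 0, M32 - M23 = 0, giving b12 = 56/65, b13 = 0, b23 = 0, i.e. R = 33/65 + 56/65*γ12.
Its γ12 coefficient is already positive.
Answer: 33/65 + 56/65*γ12. Recall the cover is two-to-one: with M of trace 131/4225, both preimages act alike, and the stated γ12 sign chooses the sheet.


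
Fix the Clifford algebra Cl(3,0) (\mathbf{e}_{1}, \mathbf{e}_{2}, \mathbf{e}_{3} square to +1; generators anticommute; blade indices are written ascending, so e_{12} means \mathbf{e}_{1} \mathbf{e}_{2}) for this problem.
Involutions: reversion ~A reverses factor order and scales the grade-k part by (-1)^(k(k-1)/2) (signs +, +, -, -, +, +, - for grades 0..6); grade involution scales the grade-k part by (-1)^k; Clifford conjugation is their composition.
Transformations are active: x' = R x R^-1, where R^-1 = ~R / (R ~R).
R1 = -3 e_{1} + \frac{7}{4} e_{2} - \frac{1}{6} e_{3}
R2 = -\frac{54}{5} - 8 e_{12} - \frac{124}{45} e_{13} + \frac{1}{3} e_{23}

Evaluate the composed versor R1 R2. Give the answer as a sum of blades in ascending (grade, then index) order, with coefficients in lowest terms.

Distribute over the terms of R1 (each basis-blade product reordered to ascending indices, repeated generators contracted through their squares):
(-3 e_{1}) R2 = \frac{162}{5} e_{1} + 24 e_{2} + \frac{124}{15} e_{3} - e_{123}
(\frac{7}{4} e_{2}) R2 = 14 e_{1} - \frac{189}{10} e_{2} + \frac{7}{12} e_{3} + \frac{217}{45} e_{123}
(-\frac{1}{6} e_{3}) R2 = -\frac{62}{135} e_{1} + \frac{1}{18} e_{2} + \frac{9}{5} e_{3} + \frac{4}{3} e_{123}
Summing the partial products and collecting blades:
Answer: \frac{6202}{135} e_{1} + \frac{232}{45} e_{2} + \frac{213}{20} e_{3} + \frac{232}{45} e_{123}


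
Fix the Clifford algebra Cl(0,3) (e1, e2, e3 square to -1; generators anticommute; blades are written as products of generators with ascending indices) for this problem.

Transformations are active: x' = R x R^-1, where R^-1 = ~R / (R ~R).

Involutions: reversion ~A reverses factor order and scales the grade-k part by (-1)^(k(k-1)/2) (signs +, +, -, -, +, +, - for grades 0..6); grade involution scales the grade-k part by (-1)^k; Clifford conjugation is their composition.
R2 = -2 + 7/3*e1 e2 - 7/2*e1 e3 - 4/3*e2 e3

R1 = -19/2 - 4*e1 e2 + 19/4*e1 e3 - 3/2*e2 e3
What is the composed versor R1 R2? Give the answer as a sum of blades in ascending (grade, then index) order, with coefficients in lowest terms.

Distribute over the terms of R1 (each basis-blade product reordered to ascending indices, repeated generators contracted through their squares):
(-19/2) R2 = 19 - 133/6*e1 e2 + 133/4*e1 e3 + 38/3*e2 e3
(-4*e1 e2) R2 = 28/3 + 8*e1 e2 - 16/3*e1 e3 + 14*e2 e3
(19/4*e1 e3) R2 = 133/8 - 19/3*e1 e2 - 19/2*e1 e3 - 133/12*e2 e3
(-3/2*e2 e3) R2 = -2 - 21/4*e1 e2 - 7/2*e1 e3 + 3*e2 e3
Summing the partial products and collecting blades:
Answer: 1031/24 - 103/4*e1 e2 + 179/12*e1 e3 + 223/12*e2 e3


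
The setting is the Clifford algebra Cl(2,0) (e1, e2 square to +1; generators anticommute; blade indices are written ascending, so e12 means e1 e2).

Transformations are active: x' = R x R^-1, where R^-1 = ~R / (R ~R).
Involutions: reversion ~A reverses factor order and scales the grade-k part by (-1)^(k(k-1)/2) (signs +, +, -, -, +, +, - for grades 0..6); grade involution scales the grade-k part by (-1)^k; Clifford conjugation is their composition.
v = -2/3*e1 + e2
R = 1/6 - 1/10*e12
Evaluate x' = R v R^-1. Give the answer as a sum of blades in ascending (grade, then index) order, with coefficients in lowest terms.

~R = 1/6 + 1/10*e12, and R ~R = 17/450, so R^-1 = ~R / (17/450).
R v = -19/90*e1 + 1/10*e2
Answer: -61/51*e1 - 2/17*e2


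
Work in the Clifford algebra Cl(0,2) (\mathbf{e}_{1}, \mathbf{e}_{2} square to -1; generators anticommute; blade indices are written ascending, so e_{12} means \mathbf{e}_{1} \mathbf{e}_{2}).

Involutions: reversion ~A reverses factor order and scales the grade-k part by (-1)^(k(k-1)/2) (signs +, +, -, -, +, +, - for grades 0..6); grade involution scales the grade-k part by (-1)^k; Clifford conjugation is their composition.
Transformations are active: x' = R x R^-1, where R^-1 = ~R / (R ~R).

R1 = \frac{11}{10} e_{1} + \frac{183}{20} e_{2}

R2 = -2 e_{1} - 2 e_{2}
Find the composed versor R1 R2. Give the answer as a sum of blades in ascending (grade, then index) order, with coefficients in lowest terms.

Distribute over the terms of R1 (each basis-blade product reordered to ascending indices, repeated generators contracted through their squares):
(\frac{11}{10} e_{1}) R2 = \frac{11}{5} - \frac{11}{5} e_{12}
(\frac{183}{20} e_{2}) R2 = \frac{183}{10} + \frac{183}{10} e_{12}
Summing the partial products and collecting blades:
Answer: \frac{41}{2} + \frac{161}{10} e_{12}


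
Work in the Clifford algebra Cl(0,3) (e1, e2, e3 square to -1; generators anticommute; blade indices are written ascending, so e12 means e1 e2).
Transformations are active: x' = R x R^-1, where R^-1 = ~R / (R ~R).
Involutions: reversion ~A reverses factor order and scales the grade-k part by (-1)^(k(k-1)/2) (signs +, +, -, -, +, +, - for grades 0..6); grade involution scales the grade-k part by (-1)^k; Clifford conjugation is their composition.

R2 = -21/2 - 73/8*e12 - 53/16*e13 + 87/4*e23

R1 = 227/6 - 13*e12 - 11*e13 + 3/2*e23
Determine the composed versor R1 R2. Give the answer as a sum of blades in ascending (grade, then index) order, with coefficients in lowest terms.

Distribute over the terms of R1 (each basis-blade product reordered to ascending indices, repeated generators contracted through their squares):
(227/6) R2 = -1589/4 - 16571/48*e12 - 12031/96*e13 + 6583/8*e23
(-13*e12) R2 = -949/8 + 273/2*e12 + 1131/4*e13 + 689/16*e23
(-11*e13) R2 = -583/16 - 957/4*e12 + 231/2*e13 - 803/8*e23
(3/2*e23) R2 = -261/8 + 159/32*e12 - 219/16*e13 - 63/4*e23
Summing the partial products and collecting blades:
Answer: -9359/16 - 42529/96*e12 + 24887/96*e13 + 11997/16*e23


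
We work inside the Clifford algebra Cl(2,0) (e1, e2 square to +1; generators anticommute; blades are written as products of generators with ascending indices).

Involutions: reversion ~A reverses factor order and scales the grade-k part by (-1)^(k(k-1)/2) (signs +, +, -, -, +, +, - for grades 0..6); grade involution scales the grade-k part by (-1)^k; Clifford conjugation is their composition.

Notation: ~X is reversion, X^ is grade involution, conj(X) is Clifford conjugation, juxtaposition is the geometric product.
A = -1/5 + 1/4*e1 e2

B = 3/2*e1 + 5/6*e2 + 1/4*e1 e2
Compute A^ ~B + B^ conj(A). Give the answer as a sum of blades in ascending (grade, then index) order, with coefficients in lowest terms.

first term: 1/16 - 11/120*e1 - 13/24*e2 + 1/20*e1 e2
second term: 1/16 + 11/120*e1 + 13/24*e2 - 1/20*e1 e2
Answer: 1/8


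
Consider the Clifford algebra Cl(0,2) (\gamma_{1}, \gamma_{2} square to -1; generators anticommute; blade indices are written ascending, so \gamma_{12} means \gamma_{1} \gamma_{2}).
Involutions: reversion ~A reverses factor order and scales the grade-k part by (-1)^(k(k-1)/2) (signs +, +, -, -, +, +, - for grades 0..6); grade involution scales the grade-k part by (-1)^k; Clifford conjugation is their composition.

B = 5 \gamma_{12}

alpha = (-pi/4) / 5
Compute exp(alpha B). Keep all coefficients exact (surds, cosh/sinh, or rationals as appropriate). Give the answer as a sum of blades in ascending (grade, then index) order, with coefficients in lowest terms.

B^2 = (5)^2*(\gamma_{12})^2 = 25*(-1) = -25 (a basis 2-blade squares to minus the product of its generators' squares).
B^2 = -25 — B^2 < 0, so the exponential closes trigonometrically: l = 5, alpha*l = - \frac{\pi}{4}, so exp(alpha B) = cos(- \frac{\pi}{4}) + (sin(- \frac{\pi}{4})/5)*B = \frac{\sqrt{2}}{2} + (- \frac{\sqrt{2}}{10})*B.
Answer: \frac{\sqrt{2}}{2} - \frac{\sqrt{2}}{2} \gamma_{12}


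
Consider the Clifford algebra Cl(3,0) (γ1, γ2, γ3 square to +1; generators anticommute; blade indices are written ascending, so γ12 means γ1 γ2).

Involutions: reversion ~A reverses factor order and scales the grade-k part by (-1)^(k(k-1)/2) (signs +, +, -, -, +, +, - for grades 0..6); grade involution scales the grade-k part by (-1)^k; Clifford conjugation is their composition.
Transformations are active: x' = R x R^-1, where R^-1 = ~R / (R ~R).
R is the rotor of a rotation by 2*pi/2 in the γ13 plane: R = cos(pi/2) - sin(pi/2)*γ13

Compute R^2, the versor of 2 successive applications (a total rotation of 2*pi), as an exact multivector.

Because a rotor carries half the rotation angle, composing 2 copies of this γ13-plane rotor multiplies the phase: 2*(pi/2) = pi, hence R^2 = cos(pi) - sin(pi)*γ13.
cos(pi) = -1 and sin(pi) = 0, so R^2 = -1. The total rotation 2*pi is 1 full turn, so every vector returns to itself, yet the rotor is -1, on the OTHER sheet of the double cover (an odd number of 2*pi turns).
Answer: -1


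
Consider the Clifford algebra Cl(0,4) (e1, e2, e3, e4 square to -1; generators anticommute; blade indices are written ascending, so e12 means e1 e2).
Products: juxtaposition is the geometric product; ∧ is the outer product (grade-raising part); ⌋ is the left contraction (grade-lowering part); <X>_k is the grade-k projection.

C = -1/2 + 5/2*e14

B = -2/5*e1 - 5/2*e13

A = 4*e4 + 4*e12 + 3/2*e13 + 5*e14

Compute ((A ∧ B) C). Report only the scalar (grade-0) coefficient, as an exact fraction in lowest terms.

step 1: 8/5*e14 - 10*e134
step 2: -4 - 25*e3 - 4/5*e14 + 5*e134
Answer: -4


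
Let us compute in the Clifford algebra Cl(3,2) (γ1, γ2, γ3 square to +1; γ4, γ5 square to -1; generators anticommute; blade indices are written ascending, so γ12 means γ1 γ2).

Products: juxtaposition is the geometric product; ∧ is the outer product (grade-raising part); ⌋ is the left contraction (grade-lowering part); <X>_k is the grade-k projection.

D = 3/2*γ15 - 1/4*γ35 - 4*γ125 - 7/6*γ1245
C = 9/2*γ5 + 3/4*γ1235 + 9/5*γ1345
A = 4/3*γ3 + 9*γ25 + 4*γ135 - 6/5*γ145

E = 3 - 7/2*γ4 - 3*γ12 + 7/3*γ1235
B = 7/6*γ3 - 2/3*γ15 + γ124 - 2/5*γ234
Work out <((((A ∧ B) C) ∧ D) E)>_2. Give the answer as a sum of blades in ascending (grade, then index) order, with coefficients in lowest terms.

step 1: 8/9*γ135 - 21/2*γ235 + 4/3*γ1234 - 7/5*γ1345
step 2: -63/25 + 63/8*γ1 + 2/3*γ2 - 8/5*γ4 - 4*γ13 + 189/4*γ23 + 21/20*γ24 - 12/5*γ25 + γ45 - 189/10*γ124 + 63/10*γ134 + 6*γ12345
step 3: -189/50*γ15 + 63/100*γ35 + 227/25*γ125 - 63/32*γ135 + 12/5*γ145 - 1/6*γ235 - 2/5*γ345 + 567/8*γ1235 + 2183/200*γ1245 + 21/80*γ2345 - 189/40*γ12345
step 4: -1323/8 + 7/18*γ1 - 147/32*γ2 - 1589/75*γ3 - 441/40*γ4 + 681/25*γ5 + 147/100*γ12 + 49/80*γ14 - 987/50*γ15 - 441/50*γ23 + 567/50*γ25 + 15281/600*γ34 + 43183/200*γ35 + 6549/200*γ45 + 14/15*γ124 - 877/80*γ125 - 205/32*γ135 - 603/100*γ145 - 28/5*γ234 + 359/80*γ235 - 36/5*γ245 - 1317/100*γ345 + 90909/400*γ1235 + 2581/40*γ1245 - 1953/320*γ1345 + 49/240*γ2345 + 18807/80*γ12345
step 5: 147/100*γ12 + 49/80*γ14 - 987/50*γ15 - 441/50*γ23 + 567/50*γ25 + 15281/600*γ34 + 43183/200*γ35 + 6549/200*γ45
Answer: 147/100*γ12 + 49/80*γ14 - 987/50*γ15 - 441/50*γ23 + 567/50*γ25 + 15281/600*γ34 + 43183/200*γ35 + 6549/200*γ45


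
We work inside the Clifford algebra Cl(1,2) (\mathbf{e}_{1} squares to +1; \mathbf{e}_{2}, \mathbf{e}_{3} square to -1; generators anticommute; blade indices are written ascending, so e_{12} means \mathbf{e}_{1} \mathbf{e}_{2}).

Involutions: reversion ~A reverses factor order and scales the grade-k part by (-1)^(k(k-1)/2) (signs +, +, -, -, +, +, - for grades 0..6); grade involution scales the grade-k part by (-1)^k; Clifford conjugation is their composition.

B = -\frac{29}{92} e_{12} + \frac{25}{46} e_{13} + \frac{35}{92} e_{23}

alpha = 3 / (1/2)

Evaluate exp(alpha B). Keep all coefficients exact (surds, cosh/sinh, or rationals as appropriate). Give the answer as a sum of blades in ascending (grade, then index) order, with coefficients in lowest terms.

B^2 term by term: the squares give (-\frac{29}{92})^2*(e_{12})^2 + (\frac{25}{46})^2*(e_{13})^2 + (\frac{35}{92})^2*(e_{23})^2 = \frac{841}{8464}*(+1) + \frac{625}{2116}*(+1) + \frac{1225}{8464}*(-1) = \frac{1}{4} (each basis 2-blade squares to minus the product of its generators' squares); cross terms between blades sharing an index anticommute and cancel. So B^2 = \frac{1}{4}.
B^2 = \frac{1}{4} — a positive square means the series sums to a boost: l = \frac{1}{2}, alpha*l = 3, so exp(alpha B) = cosh(3) + (sinh(3)/(\frac{1}{2}))*B = \cosh{\left(3 \right)} + (2 \sinh{\left(3 \right)})*B.
Answer: \cosh{\left(3 \right)} - \frac{29 \sinh{\left(3 \right)}}{46} e_{12} + \frac{25 \sinh{\left(3 \right)}}{23} e_{13} + \frac{35 \sinh{\left(3 \right)}}{46} e_{23}


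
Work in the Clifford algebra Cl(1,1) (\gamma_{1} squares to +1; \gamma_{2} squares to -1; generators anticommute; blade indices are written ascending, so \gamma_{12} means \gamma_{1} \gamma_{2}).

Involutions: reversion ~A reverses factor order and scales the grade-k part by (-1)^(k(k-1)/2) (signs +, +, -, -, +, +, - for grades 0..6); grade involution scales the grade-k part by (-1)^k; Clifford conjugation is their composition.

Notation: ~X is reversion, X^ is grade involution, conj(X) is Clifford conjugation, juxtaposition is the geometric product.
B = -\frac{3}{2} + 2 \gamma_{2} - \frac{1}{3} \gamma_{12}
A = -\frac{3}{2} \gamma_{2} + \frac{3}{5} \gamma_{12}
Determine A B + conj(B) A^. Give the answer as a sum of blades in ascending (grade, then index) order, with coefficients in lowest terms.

first term: \frac{14}{5} - \frac{7}{10} \gamma_{1} + \frac{9}{4} \gamma_{2} - \frac{9}{10} \gamma_{12}
second term: \frac{16}{5} - \frac{17}{10} \gamma_{1} - \frac{9}{4} \gamma_{2} - \frac{9}{10} \gamma_{12}
Answer: 6 - \frac{12}{5} \gamma_{1} - \frac{9}{5} \gamma_{12}


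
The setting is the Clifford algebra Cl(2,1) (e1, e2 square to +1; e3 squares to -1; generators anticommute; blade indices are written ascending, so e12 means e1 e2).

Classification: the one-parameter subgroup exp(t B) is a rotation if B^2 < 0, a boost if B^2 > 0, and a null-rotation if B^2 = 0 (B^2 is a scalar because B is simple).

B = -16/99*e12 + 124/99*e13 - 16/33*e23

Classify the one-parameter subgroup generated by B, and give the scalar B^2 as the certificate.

B^2 term by term: the squares give (-16/99)^2*(e12)^2 + (124/99)^2*(e13)^2 + (-16/33)^2*(e23)^2 = 256/9801*(-1) + 15376/9801*(+1) + 256/1089*(+1) = 16/9 (each basis 2-blade squares to minus the product of its generators' squares); cross terms between blades sharing an index anticommute and cancel. So B^2 = 16/9.
Answer: boost, certificate B^2 = 16/9. B^2 = 16/9 is basis-independent, so its sign is the whole story.


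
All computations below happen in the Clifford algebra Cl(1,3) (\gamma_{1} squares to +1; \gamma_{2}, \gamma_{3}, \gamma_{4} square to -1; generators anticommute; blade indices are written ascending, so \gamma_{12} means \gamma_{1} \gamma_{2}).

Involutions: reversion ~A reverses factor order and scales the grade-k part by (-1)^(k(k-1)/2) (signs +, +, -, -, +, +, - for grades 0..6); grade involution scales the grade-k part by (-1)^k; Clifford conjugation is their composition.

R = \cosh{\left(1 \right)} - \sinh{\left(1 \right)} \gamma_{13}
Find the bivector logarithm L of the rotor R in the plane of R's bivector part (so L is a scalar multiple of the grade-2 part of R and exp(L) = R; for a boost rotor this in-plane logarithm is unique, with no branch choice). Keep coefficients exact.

The scalar part of R is \cosh{\left(1 \right)}, giving the rapidity magnitude (cosh is even); the bivector part supplies orientation, its quotient by sinh of the rapidity is the plane, and L = rapidity * plane — unique in that plane, since flipping both signs leaves L unchanged.
Concretely: cosh(rapidity) = \cosh{\left(1 \right)} gives rapidity = ±1, and since rapidity/sinh(rapidity) is even the sign is immaterial: L = (rapidity/sinh(rapidity)) * <R>_2 = (\frac{1}{\sinh{\left(1 \right)}}) * <R>_2.
Answer: -\gamma_{13}


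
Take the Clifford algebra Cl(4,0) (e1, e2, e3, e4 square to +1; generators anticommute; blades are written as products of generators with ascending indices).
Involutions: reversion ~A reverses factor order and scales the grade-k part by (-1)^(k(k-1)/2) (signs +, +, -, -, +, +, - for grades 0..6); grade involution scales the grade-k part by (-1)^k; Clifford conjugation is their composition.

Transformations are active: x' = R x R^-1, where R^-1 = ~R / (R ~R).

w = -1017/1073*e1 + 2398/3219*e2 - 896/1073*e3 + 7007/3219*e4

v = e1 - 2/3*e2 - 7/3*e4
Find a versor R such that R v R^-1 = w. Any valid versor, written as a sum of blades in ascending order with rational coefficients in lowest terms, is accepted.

Construction: equal norms (both 62/9) license R = v + w = 56/1073*e1 + 84/1073*e2 - 896/1073*e3 - 168/1073*e4 — nothing changes along that direction, while (v - w)/2 changes sign, so v maps onto w.
Answer: 56/1073*e1 + 84/1073*e2 - 896/1073*e3 - 168/1073*e4


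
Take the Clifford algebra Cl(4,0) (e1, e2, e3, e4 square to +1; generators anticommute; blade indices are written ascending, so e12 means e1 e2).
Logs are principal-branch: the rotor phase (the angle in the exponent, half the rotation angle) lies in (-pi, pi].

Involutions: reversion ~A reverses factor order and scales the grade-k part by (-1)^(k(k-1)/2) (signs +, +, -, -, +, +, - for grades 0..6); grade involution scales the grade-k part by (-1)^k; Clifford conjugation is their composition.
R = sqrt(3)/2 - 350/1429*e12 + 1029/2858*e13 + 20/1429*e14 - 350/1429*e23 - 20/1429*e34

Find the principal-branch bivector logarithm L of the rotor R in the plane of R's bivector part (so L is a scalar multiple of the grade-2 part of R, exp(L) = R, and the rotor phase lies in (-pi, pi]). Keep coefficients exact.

The scalar part of R is sqrt(3)/2, which fixes the principal-branch rotor phase; the unit plane is then the bivector part divided by the sine of that phase, and L is that plane scaled by the phase.
Concretely: cos(phase) = sqrt(3)/2 gives phase = ±pi/6, and since phase/sin(phase) is even the sign is immaterial: L = (phase/sin(phase)) * <R>_2 = (pi/3) * <R>_2.
Answer: -350*pi/4287*e12 + 343*pi/2858*e13 + 20*pi/4287*e14 - 350*pi/4287*e23 - 20*pi/4287*e34


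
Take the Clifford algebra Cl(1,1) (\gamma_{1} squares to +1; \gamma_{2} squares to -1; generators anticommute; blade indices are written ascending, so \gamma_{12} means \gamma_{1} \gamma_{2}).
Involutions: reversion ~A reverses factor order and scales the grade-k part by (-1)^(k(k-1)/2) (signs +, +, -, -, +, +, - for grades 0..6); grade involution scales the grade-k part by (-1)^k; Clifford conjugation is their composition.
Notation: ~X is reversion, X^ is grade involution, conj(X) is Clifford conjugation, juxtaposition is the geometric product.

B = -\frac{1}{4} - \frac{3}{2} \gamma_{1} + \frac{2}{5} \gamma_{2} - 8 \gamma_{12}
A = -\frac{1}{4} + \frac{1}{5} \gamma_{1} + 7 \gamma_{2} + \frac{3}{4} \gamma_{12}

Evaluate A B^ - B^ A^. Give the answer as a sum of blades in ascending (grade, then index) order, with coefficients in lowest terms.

first term: -\frac{227}{80} - \frac{449}{8} \gamma_{1} - \frac{35}{8} \gamma_{2} - \frac{3507}{400} \gamma_{12}
second term: -\frac{723}{80} - \frac{453}{8} \gamma_{1} + \frac{11}{8} \gamma_{2} - \frac{3507}{400} \gamma_{12}
Answer: \frac{31}{5} + \frac{1}{2} \gamma_{1} - \frac{23}{4} \gamma_{2}


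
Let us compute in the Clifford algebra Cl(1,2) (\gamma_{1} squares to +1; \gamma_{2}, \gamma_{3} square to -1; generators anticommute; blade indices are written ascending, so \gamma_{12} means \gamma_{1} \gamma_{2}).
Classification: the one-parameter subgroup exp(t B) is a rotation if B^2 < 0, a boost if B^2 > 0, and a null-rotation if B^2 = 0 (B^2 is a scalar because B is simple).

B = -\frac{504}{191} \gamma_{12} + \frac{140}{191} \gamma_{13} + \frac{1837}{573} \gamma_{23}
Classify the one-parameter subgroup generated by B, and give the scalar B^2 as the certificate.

B^2 term by term: the squares give (-\frac{504}{191})^2*(\gamma_{12})^2 + (\frac{140}{191})^2*(\gamma_{13})^2 + (\frac{1837}{573})^2*(\gamma_{23})^2 = \frac{254016}{36481}*(+1) + \frac{19600}{36481}*(+1) + \frac{3374569}{328329}*(-1) = -\frac{25}{9} (each basis 2-blade squares to minus the product of its generators' squares); cross terms between blades sharing an index anticommute and cancel. So B^2 = -\frac{25}{9}.
Answer: rotation, certificate B^2 = -\frac{25}{9}. B^2 = -\frac{25}{9} is basis-independent, so its sign is the whole story.


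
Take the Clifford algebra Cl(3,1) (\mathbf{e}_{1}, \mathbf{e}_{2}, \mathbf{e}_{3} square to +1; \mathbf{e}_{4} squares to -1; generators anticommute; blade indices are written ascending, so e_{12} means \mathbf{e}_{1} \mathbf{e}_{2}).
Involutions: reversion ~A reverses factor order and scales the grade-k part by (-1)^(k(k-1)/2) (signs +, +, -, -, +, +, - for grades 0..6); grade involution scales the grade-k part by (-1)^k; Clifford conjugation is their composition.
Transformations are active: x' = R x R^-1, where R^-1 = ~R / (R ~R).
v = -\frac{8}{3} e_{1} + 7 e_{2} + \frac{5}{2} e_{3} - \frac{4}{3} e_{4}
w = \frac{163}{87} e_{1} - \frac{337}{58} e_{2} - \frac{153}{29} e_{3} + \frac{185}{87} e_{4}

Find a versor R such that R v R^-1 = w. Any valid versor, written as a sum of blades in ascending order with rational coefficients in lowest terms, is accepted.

Key observation: q(v) = q(w) = \frac{727}{12} (sandwiches preserve the norm), so R = v + w = -\frac{23}{29} e_{1} + \frac{69}{58} e_{2} - \frac{161}{58} e_{3} + \frac{23}{29} e_{4} works whenever it is invertible — the component of v along it is kept and (v - w)/2 reverses, sending v to w.
Answer: -\frac{23}{29} e_{1} + \frac{69}{58} e_{2} - \frac{161}{58} e_{3} + \frac{23}{29} e_{4}


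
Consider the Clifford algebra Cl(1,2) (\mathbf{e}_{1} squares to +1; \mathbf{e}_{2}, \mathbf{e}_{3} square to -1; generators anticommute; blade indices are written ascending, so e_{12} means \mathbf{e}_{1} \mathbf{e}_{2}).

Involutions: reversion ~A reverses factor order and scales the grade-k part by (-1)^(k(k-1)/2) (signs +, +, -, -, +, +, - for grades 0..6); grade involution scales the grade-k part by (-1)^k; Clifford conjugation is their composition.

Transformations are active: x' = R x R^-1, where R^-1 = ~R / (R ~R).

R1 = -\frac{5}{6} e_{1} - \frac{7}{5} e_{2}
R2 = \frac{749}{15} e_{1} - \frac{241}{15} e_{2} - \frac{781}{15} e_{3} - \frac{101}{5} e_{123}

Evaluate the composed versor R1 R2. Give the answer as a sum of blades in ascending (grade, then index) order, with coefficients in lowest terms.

Distribute over the terms of R1 (each basis-blade product reordered to ascending indices, repeated generators contracted through their squares):
(-\frac{5}{6} e_{1}) R2 = -\frac{749}{18} + \frac{241}{18} e_{12} + \frac{781}{18} e_{13} + \frac{101}{6} e_{23}
(-\frac{7}{5} e_{2}) R2 = -\frac{1687}{75} + \frac{5243}{75} e_{12} + \frac{707}{25} e_{13} + \frac{5467}{75} e_{23}
Summing the partial products and collecting blades:
Answer: -\frac{28847}{450} + \frac{37483}{450} e_{12} + \frac{32251}{450} e_{13} + \frac{13459}{150} e_{23}


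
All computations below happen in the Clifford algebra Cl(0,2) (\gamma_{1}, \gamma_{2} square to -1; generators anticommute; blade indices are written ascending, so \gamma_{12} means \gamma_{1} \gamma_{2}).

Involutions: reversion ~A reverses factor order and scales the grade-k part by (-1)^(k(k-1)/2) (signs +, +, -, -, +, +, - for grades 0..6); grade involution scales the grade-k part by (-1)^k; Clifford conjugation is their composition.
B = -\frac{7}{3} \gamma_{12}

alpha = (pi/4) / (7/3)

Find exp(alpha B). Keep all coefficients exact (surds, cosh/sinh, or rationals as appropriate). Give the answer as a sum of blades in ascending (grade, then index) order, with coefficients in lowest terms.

B^2 = (-\frac{7}{3})^2*(\gamma_{12})^2 = \frac{49}{9}*(-1) = -\frac{49}{9} (a basis 2-blade squares to minus the product of its generators' squares).
B^2 = -\frac{49}{9} — B^2 < 0, so the exponential closes trigonometrically: l = \frac{7}{3}, alpha*l = \frac{\pi}{4}, so exp(alpha B) = cos(\frac{\pi}{4}) + (sin(\frac{\pi}{4})/(\frac{7}{3}))*B = \frac{\sqrt{2}}{2} + (\frac{3 \sqrt{2}}{14})*B.
Answer: \frac{\sqrt{2}}{2} - \frac{\sqrt{2}}{2} \gamma_{12}


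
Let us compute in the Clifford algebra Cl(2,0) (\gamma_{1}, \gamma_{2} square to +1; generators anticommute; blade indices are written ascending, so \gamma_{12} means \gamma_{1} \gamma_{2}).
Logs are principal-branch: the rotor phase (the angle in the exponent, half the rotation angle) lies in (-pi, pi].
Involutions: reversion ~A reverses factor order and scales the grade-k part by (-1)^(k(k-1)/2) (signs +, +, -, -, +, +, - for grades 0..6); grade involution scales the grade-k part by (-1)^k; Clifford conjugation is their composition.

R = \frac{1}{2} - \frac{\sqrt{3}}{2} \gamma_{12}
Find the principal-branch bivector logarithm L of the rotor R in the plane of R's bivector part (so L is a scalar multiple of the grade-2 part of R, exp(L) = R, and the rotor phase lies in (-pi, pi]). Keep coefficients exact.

The scalar part of R is \frac{1}{2}, which fixes the principal-branch rotor phase; the unit plane is then the bivector part divided by the sine of that phase, and L is that plane scaled by the phase.
Concretely: cos(phase) = \frac{1}{2} gives phase = ±\frac{\pi}{3}, and since phase/sin(phase) is even the sign is immaterial: L = (phase/sin(phase)) * <R>_2 = (\frac{2 \sqrt{3} \pi}{9}) * <R>_2.
Answer: - \frac{\pi}{3} \gamma_{12}


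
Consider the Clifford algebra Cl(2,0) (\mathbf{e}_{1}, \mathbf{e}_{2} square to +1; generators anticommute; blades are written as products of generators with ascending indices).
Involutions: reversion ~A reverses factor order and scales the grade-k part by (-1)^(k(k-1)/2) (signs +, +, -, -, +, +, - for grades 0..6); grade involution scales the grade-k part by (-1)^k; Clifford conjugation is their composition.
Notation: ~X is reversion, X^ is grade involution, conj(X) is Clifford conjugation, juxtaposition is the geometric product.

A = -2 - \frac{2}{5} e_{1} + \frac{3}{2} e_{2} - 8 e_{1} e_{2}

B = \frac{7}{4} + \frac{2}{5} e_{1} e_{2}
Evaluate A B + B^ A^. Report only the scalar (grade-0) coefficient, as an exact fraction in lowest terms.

first term: -\frac{3}{10} - \frac{13}{10} e_{1} + \frac{493}{200} e_{2} - \frac{74}{5} e_{1} e_{2}
second term: -\frac{3}{10} + \frac{1}{10} e_{1} - \frac{557}{200} e_{2} - \frac{74}{5} e_{1} e_{2}
Answer: -\frac{3}{5}


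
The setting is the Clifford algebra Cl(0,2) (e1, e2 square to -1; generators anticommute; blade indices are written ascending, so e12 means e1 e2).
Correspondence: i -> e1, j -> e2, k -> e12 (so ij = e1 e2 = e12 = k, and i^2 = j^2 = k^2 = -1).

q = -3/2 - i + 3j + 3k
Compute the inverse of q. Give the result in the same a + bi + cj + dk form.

In blades: q = -3/2 - e1 + 3*e2 + 3*e12.
With qbar = -3/2 + e1 - 3*e2 - 3*e12 (scalar fixed, mapped units negated), q qbar = 85/4 (the sum of squared coefficients), so q^-1 = qbar / (85/4) = -6/85 + 4/85*e1 - 12/85*e2 - 12/85*e12; translating back:
Answer: -6/85 + 4/85*i - 12/85*j - 12/85*k


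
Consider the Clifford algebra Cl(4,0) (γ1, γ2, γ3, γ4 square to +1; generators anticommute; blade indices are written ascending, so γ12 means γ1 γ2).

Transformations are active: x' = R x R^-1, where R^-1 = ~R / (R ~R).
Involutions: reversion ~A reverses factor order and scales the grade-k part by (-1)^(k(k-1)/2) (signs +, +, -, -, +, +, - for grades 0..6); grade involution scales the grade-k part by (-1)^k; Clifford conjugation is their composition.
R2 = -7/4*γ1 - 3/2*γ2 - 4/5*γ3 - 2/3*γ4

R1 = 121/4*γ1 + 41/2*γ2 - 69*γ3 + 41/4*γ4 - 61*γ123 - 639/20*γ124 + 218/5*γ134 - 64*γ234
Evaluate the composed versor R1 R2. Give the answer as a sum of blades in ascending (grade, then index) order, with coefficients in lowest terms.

Distribute over the terms of R2 (each basis-blade product reordered to ascending indices, repeated generators contracted through their squares):
R1 (-7/4*γ1) = -847/16 + 287/8*γ12 - 483/4*γ13 + 287/16*γ14 + 427/4*γ23 + 4473/80*γ24 - 763/10*γ34 - 112*γ1234
R1 (-3/2*γ2) = -123/4 - 363/8*γ12 - 183/2*γ13 - 1917/40*γ14 - 207/2*γ23 + 123/8*γ24 + 96*γ34 - 327/5*γ1234
R1 (-4/5*γ3) = 276/5 + 244/5*γ12 - 121/5*γ13 + 872/25*γ14 - 82/5*γ23 - 256/5*γ24 + 41/5*γ34 - 639/25*γ1234
R1 (-2/3*γ4) = -41/6 + 213/10*γ12 - 436/15*γ13 - 121/6*γ14 + 128/3*γ23 - 41/3*γ24 + 46*γ34 + 122/3*γ1234
Summing the partial products and collecting blades:
Answer: -8477/240 + 303/5*γ12 - 15931/60*γ13 - 18329/1200*γ14 + 1771/60*γ23 + 1541/240*γ24 + 739/10*γ34 - 12172/75*γ1234


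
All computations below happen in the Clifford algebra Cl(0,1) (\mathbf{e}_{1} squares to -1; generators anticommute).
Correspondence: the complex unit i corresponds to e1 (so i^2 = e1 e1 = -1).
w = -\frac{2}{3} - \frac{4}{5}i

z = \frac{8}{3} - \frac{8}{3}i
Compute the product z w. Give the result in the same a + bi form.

In blades: z = \frac{8}{3} - \frac{8}{3} e_{1}, w = -\frac{2}{3} - \frac{4}{5} e_{1}.
Distribute z over w term by term (generator squares from the signature, products reordered to ascending indices): (\frac{8}{3})*w = -\frac{16}{9} - \frac{32}{15} e_{1}; (-\frac{8}{3} e_{1})*w = -\frac{32}{15} + \frac{16}{9} e_{1}.
Sum: -\frac{176}{45} - \frac{16}{45} e_{1}; translating back through the correspondence:
Answer: -\frac{176}{45} - \frac{16}{45}i


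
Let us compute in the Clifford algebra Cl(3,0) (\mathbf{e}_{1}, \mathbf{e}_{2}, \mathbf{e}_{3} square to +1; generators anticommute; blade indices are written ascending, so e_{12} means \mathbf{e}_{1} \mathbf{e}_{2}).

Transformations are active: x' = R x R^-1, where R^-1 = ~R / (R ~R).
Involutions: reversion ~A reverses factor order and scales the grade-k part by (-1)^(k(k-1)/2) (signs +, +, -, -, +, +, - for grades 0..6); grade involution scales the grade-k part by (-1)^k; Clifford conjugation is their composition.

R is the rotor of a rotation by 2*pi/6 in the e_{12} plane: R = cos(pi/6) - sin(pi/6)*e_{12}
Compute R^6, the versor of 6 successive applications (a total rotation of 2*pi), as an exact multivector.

Rotor phase runs at HALF the rotation angle; powers of one rotor simply add phase, so after 6 steps in e_{12} the phase is 6*pi/6 = \pi and R^6 = cos(\pi) - sin(\pi)*e_{12}.
cos(\pi) = -1 and sin(\pi) = 0, so R^6 = -1. The total rotation 2*pi is 1 full turn, so every vector returns to itself, yet the rotor is -1, on the OTHER sheet of the double cover (an odd number of 2*pi turns).
Answer: -1


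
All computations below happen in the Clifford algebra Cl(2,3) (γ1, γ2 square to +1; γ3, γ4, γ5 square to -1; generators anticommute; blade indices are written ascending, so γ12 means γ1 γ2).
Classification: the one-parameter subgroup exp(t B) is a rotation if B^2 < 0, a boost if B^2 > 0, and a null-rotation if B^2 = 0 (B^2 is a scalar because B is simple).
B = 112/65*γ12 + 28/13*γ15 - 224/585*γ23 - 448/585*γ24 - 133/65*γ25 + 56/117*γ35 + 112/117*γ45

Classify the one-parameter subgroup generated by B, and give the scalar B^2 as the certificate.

B^2 term by term: the squares give (112/65)^2*(γ12)^2 + (28/13)^2*(γ15)^2 + (-224/585)^2*(γ23)^2 + (-448/585)^2*(γ24)^2 + (-133/65)^2*(γ25)^2 + (56/117)^2*(γ35)^2 + (112/117)^2*(γ45)^2 = 12544/4225*(-1) + 784/169*(+1) + 50176/342225*(+1) + 200704/342225*(+1) + 17689/4225*(+1) + 3136/13689*(-1) + 12544/13689*(-1) = 49/9 (each basis 2-blade squares to minus the product of its generators' squares); cross terms between blades sharing an index anticommute and cancel; the commuting (index-disjoint) pairs give grade-4 terms 2*c*c'*(blade product), which cancel blade by blade — γ1235: 12544/7605 - 12544/7605 = 0; γ1245: 25088/7605 - 25088/7605 = 0; γ2345: -50176/68445 + 50176/68445 = 0 — confirming B is simple. So B^2 = 49/9.
Answer: boost, certificate B^2 = 49/9. Certificate logic: 49/9 is a conjugation-invariant scalar, so its sign fixes rotation versus boost versus null-rotation outright.


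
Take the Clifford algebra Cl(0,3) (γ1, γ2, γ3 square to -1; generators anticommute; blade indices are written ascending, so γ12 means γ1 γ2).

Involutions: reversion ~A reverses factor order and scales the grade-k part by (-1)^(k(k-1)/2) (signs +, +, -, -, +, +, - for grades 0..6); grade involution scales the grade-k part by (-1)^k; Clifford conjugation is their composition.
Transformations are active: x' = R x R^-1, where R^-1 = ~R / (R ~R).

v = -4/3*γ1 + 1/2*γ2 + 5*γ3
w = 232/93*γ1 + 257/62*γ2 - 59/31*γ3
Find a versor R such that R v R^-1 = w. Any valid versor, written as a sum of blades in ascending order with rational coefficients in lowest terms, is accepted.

Key observation: q(v) = q(w) = -973/36 (sandwiches preserve the norm), so R = v + w = 36/31*γ1 + 144/31*γ2 + 96/31*γ3 works whenever it is invertible — the component of v along it is kept and (v - w)/2 reverses, sending v to w.
Answer: 36/31*γ1 + 144/31*γ2 + 96/31*γ3


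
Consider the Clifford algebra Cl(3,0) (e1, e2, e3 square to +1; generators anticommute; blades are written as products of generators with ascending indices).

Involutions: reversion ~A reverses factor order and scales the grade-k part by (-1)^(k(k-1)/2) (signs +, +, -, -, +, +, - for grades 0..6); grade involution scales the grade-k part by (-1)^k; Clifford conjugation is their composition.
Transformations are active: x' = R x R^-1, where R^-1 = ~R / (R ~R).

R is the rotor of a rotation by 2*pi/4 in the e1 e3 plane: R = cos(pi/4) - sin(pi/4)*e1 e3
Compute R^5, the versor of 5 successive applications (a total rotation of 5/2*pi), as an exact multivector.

Rotor phase runs at HALF the rotation angle; powers of one rotor simply add phase, so after 5 steps in e1 e3 the phase is 5*pi/4 = 5*pi/4 and R^5 = cos(5*pi/4) - sin(5*pi/4)*e1 e3.
cos(5*pi/4) = -sqrt(2)/2 and sin(5*pi/4) = -sqrt(2)/2, so R^5 = -sqrt(2)/2 + sqrt(2)/2*e1 e3. The net rotation is 1/2*pi (after discarding 1 full turn, each of which contributes a factor -1 to the rotor); the rotor keeps the half-angle phase exactly.
Answer: -sqrt(2)/2 + sqrt(2)/2*e1 e3
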